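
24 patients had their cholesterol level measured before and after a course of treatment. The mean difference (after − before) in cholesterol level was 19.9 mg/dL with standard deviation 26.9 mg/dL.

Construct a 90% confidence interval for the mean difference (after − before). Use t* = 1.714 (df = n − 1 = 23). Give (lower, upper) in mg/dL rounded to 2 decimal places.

(10.49, 29.31)

This is a matched-pairs design, so SE = s_d/√n = 26.9/√24 = 5.4909.
Margin = 1.714 × 5.4909 = 9.4114; the interval is 19.9 ± 9.4114 = (10.49, 29.31).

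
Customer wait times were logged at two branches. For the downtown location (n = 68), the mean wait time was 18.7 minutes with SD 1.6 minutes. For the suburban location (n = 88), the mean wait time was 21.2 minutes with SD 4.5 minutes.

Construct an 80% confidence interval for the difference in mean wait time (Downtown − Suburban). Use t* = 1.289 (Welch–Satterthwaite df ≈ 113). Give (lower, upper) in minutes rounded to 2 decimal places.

(-3.17, -1.83)

SE₁ = s₁/√n₁ = 1.6/√68 = 0.1940; SE₂ = 4.5/√88 = 0.4797.
Independent samples, unequal variances: SE_diff = √(SE₁² + SE₂²) = √(0.037636 + 0.23011209) = 0.5174.
t* = 1.289, so margin of error = 1.289 × 0.5174 = 0.6669.
Difference in means = 18.7 − 21.2 = -2.5000.
-2.5000 ± 0.6669 → (-3.17, -1.83).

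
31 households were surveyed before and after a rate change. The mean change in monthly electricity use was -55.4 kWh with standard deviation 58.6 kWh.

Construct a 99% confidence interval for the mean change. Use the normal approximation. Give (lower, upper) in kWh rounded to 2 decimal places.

(-82.51, -28.29)

This is a matched-pairs design, so SE = s_d/√n = 58.6/√31 = 10.5249.
Margin = 2.576 × 10.5249 = 27.1121; the interval is -55.4 ± 27.1121 = (-82.51, -28.29).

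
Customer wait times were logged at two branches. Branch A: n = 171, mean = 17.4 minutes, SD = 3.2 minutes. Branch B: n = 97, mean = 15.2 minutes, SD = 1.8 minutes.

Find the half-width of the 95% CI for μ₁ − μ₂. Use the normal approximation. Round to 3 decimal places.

Standard errors of each mean: 3.2/√171 = 0.2447 and 1.8/√97 = 0.1828.
SE(x̄₁ − x̄₂) = √(0.2447² + 0.1828²) = 0.3054 for independent samples with unequal variances.
With z* = 1.960, the margin is 1.960 × 0.3054 = 0.5986.

0.599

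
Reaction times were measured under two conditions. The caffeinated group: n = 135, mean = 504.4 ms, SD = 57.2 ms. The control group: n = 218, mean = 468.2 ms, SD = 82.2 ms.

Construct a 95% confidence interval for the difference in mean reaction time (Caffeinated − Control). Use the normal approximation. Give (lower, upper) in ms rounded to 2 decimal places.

(21.63, 50.77)

Standard errors of each mean: 57.2/√135 = 4.9230 and 82.2/√218 = 5.5673.
SE(x̄₁ − x̄₂) = √(4.9230² + 5.5673²) = 7.4317 for independent samples with unequal variances.
With z* = 1.960, the margin is 1.960 × 7.4317 = 14.5661.
x̄₁ − x̄₂ = 504.4 − 468.2 = 36.2000; the interval is 36.2000 ± 14.5661 = (21.63, 50.77).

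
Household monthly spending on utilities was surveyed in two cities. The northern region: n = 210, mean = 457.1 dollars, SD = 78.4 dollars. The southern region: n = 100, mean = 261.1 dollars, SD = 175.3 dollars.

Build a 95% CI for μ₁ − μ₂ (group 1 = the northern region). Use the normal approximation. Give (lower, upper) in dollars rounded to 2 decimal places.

(160.04, 231.96)

SE₁ = s₁/√n₁ = 78.4/√210 = 5.4101; SE₂ = 175.3/√100 = 17.5300.
Independent samples, unequal variances: SE_diff = √(SE₁² + SE₂²) = √(29.26918201 + 307.3009) = 18.3458.
z* = 1.960, so margin of error = 1.960 × 18.3458 = 35.9578.
Difference in means = 457.1 − 261.1 = 196.0000.
196.0000 ± 35.9578 → (160.04, 231.96).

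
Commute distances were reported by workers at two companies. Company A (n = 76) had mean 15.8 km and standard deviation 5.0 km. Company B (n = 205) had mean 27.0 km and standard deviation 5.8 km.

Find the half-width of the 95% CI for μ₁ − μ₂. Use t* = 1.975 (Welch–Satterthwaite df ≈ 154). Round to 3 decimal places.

Per-group SEs: s₁/√n₁ = 5.0/√76 = 0.5735, s₂/√n₂ = 5.8/√205 = 0.4051.
Unpooled SE of the difference: √(0.32890225 + 0.16410601) = 0.7021.
Margin of error = t* · SE = 1.975 × 0.7021 = 1.3866.

1.387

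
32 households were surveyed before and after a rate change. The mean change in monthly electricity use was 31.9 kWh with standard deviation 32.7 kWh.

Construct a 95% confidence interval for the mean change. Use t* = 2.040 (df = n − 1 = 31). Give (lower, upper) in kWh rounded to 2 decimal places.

(20.11, 43.69)

This is a matched-pairs design, so SE = s_d/√n = 32.7/√32 = 5.7806.
Margin = 2.040 × 5.7806 = 11.7924; the interval is 31.9 ± 11.7924 = (20.11, 43.69).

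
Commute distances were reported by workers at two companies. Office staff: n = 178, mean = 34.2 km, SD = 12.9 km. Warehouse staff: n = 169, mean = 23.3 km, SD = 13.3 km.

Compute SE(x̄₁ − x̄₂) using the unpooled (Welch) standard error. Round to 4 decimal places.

1.4077

Per-group SEs: s₁/√n₁ = 12.9/√178 = 0.9669, s₂/√n₂ = 13.3/√169 = 1.0231.
Unpooled SE of the difference: √(0.93489561 + 1.04673361) = 1.4077.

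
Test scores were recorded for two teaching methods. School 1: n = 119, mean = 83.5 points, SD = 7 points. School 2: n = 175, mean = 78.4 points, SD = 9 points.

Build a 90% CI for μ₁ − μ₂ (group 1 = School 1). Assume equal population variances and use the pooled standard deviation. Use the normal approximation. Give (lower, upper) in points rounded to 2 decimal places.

Pooled variance s_p² = [118·7² + 174·9²] / (119+175−2) = 68.0685, so s_p = 8.2504.
SE_diff = s_p·√(1/n₁ + 1/n₂) = 8.2504·√(1/119 + 1/175) = 0.9803.
z* = 1.645; margin = 1.645 × 0.9803 = 1.6126.
Difference = 83.5 − 78.4 = 5.1000.
5.1000 ± 1.6126 → (3.49, 6.71).

(3.49, 6.71)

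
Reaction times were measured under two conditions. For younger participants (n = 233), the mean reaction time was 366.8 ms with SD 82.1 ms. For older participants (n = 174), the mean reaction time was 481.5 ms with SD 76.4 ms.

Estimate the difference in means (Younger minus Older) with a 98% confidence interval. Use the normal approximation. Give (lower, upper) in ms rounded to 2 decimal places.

(-133.08, -96.32)

Standard errors of each mean: 82.1/√233 = 5.3785 and 76.4/√174 = 5.7919.
SE(x̄₁ − x̄₂) = √(5.3785² + 5.7919²) = 7.9041 for independent samples with unequal variances.
With z* = 2.326, the margin is 2.326 × 7.9041 = 18.3849.
x̄₁ − x̄₂ = 366.8 − 481.5 = -114.7000; the interval is -114.7000 ± 18.3849 = (-133.08, -96.32).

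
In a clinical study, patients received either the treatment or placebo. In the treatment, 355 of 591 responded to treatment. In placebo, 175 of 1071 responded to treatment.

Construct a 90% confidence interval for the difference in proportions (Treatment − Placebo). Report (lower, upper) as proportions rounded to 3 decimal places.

(0.399, 0.475)

p̂₁ = 355/591 = 0.6007 and p̂₂ = 175/1071 = 0.1634.
SE₁ = √(p̂₁(1−p̂₁)/n₁) = √(0.6007·0.3993/591) = 0.02015; SE₂ = √(0.1634·0.8366/1071) = 0.01130.
Independent samples: SE of the difference = √(SE₁² + SE₂²) = √(0.0004060225 + 0.00012769) = 0.02310.
z* for 90% confidence is 1.645, so the margin of error is 1.645 × 0.02310 = 0.03800.
Point estimate p̂₁ − p̂₂ = 0.6007 − 0.1634 = 0.4373.
0.4373 ± 0.03800 → (0.399, 0.475).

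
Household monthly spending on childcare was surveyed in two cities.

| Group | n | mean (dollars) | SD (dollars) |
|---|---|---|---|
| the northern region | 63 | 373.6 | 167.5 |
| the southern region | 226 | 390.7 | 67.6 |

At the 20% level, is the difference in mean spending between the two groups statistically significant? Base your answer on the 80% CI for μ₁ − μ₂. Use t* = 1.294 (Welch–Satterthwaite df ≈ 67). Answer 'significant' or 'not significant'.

SE₁ = s₁/√n₁ = 167.5/√63 = 21.1030; SE₂ = 67.6/√226 = 4.4967.
Independent samples, unequal variances: SE_diff = √(SE₁² + SE₂²) = √(445.336609 + 20.22031089) = 21.5768.
t* = 1.294, so margin of error = 1.294 × 21.5768 = 27.9204.
Difference in means = 373.6 − 390.7 = -17.1000.
-17.1000 ± 27.9204 → (-45.0204, 10.8204).
The interval (-45.0204, 10.8204) contains 0, so the difference is not significant.

not significant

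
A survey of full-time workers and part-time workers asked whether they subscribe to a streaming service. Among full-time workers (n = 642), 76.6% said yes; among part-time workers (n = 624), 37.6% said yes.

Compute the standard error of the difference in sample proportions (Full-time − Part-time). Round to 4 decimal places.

0.0256

The two standard errors are √(0.7660×0.2340/642) = 0.01671 and √(0.3760×0.6240/624) = 0.01939.
Because the samples are independent, SE_diff = √(0.01671² + 0.01939²) = 0.02560.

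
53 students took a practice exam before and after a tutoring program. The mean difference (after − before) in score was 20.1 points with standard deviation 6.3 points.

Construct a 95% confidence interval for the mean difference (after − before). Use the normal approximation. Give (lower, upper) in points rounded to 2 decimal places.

Paired design: SE = s_d/√n = 6.3/√53 = 0.8654.
z* = 1.960; margin of error = 1.960 × 0.8654 = 1.6962.
20.1 ± 1.6962 → (18.40, 21.80).

(18.40, 21.80)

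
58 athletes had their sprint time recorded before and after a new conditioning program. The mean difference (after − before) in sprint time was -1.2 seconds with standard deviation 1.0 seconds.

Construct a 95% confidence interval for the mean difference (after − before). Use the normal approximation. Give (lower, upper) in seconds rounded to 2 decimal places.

Paired design: SE = s_d/√n = 1.0/√58 = 0.1313.
z* = 1.960; margin of error = 1.960 × 0.1313 = 0.2573.
-1.2 ± 0.2573 → (-1.46, -0.94).

(-1.46, -0.94)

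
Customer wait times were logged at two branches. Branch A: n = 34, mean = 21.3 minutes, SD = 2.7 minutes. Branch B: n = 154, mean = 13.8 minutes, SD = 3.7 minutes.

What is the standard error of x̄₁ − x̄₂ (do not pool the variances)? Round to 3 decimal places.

Standard errors of each mean: 2.7/√34 = 0.4630 and 3.7/√154 = 0.2982.
SE(x̄₁ − x̄₂) = √(0.4630² + 0.2982²) = 0.5507 for independent samples with unequal variances.

0.551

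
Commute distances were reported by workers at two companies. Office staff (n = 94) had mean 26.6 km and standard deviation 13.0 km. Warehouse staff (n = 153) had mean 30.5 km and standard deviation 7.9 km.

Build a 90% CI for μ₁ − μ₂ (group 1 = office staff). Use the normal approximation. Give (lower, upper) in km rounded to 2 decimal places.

SE₁ = s₁/√n₁ = 13.0/√94 = 1.3408; SE₂ = 7.9/√153 = 0.6387.
Independent samples, unequal variances: SE_diff = √(SE₁² + SE₂²) = √(1.79774464 + 0.40793769) = 1.4852.
z* = 1.645, so margin of error = 1.645 × 1.4852 = 2.4432.
Difference in means = 26.6 − 30.5 = -3.9000.
-3.9000 ± 2.4432 → (-6.34, -1.46).

(-6.34, -1.46)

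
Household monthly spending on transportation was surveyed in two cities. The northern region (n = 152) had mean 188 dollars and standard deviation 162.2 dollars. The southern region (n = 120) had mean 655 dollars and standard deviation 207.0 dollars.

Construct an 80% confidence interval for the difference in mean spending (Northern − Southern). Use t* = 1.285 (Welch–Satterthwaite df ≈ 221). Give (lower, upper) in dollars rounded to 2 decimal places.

Per-group SEs: s₁/√n₁ = 162.2/√152 = 13.1562, s₂/√n₂ = 207.0/√120 = 18.8964.
Unpooled SE of the difference: √(173.08559844 + 357.07393296) = 23.0252.
Margin of error = t* · SE = 1.285 × 23.0252 = 29.5874.
x̄₁ − x̄₂ = 188 − 655 = -467.0000.
CI: -467.0000 ± 29.5874 = (-496.59, -437.41).

(-496.59, -437.41)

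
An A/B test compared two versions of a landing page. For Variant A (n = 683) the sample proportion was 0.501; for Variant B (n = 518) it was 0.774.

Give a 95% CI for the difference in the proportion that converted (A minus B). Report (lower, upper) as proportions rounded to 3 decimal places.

The two standard errors are √(0.5010×0.4990/683) = 0.01913 and √(0.7740×0.2260/518) = 0.01838.
Because the samples are independent, SE_diff = √(0.01913² + 0.01838²) = 0.02653.
Using z* = 1.960 for 95%, ME = 1.960 × 0.02653 = 0.05200.
p̂₁ − p̂₂ = -0.2730; interval -0.2730 ± 0.05200 gives (-0.325, -0.221).

(-0.325, -0.221)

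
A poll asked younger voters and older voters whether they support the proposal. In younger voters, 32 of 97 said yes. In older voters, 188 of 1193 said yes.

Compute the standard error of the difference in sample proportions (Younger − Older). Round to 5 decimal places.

0.04889

First, p̂₁ = 32/97 = 0.3299; p̂₂ = 188/1193 = 0.1576.
The two standard errors are √(0.3299×0.6701/97) = 0.04774 and √(0.1576×0.8424/1193) = 0.01055.
Because the samples are independent, SE_diff = √(0.04774² + 0.01055²) = 0.04889.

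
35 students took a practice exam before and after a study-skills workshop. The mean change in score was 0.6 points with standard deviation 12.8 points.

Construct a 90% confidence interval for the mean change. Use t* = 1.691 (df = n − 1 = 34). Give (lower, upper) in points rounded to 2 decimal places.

This is a matched-pairs design, so SE = s_d/√n = 12.8/√35 = 2.1636.
Margin = 1.691 × 2.1636 = 3.6586; the interval is 0.6 ± 3.6586 = (-3.06, 4.26).

(-3.06, 4.26)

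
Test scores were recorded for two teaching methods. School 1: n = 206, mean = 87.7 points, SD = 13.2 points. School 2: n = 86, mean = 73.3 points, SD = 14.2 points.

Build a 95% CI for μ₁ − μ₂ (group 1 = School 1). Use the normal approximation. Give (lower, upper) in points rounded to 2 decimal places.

Standard errors of each mean: 13.2/√206 = 0.9197 and 14.2/√86 = 1.5312.
SE(x̄₁ − x̄₂) = √(0.9197² + 1.5312²) = 1.7862 for independent samples with unequal variances.
With z* = 1.960, the margin is 1.960 × 1.7862 = 3.5010.
x̄₁ − x̄₂ = 87.7 − 73.3 = 14.4000; the interval is 14.4000 ± 3.5010 = (10.90, 17.90).

(10.90, 17.90)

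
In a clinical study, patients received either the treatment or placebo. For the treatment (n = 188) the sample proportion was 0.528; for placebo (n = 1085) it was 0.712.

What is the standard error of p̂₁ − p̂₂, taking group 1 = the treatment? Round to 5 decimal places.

0.03892

The two standard errors are √(0.5280×0.4720/188) = 0.03641 and √(0.7120×0.2880/1085) = 0.01375.
Because the samples are independent, SE_diff = √(0.03641² + 0.01375²) = 0.03892.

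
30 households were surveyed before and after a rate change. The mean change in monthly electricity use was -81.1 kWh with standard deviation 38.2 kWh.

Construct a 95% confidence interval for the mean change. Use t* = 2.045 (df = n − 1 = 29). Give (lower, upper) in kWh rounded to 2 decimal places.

(-95.36, -66.84)

Paired design: SE = s_d/√n = 38.2/√30 = 6.9743.
t* = 2.045; margin of error = 2.045 × 6.9743 = 14.2624.
-81.1 ± 14.2624 → (-95.36, -66.84).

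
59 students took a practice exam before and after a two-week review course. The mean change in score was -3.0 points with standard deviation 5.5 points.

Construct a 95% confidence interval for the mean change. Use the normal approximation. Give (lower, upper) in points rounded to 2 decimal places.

(-4.40, -1.60)

Paired design: SE = s_d/√n = 5.5/√59 = 0.7160.
z* = 1.960; margin of error = 1.960 × 0.7160 = 1.4034.
-3.0 ± 1.4034 → (-4.40, -1.60).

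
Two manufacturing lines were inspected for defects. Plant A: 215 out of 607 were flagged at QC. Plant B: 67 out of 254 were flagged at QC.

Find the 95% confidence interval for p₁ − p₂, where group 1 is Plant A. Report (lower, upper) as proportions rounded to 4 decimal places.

(0.0242, 0.1566)

Sample proportions: 215/607 = 0.3542, 67/254 = 0.2638.
Each SE is √(p̂(1−p̂)/n): √(0.3542·0.6458/607) = 0.01941 and √(0.2638·0.7362/254) = 0.02765.
SE(p̂₁ − p̂₂) = √(SE₁² + SE₂²) = √(0.0003767481 + 0.0007645225) = 0.03378, since the two samples are independent.
At 95% confidence z* = 1.960; margin = 1.960 × 0.03378 = 0.06621.
The difference is 0.3542 − 0.2638 = 0.0904, so the interval is 0.0904 ± 0.06621 = (0.0242, 0.1566).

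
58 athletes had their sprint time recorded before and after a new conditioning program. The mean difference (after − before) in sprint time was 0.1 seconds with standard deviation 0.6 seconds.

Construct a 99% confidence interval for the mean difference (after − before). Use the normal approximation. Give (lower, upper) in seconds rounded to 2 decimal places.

Paired design: SE = s_d/√n = 0.6/√58 = 0.0788.
z* = 2.576; margin of error = 2.576 × 0.0788 = 0.2030.
0.1 ± 0.2030 → (-0.10, 0.30).

(-0.10, 0.30)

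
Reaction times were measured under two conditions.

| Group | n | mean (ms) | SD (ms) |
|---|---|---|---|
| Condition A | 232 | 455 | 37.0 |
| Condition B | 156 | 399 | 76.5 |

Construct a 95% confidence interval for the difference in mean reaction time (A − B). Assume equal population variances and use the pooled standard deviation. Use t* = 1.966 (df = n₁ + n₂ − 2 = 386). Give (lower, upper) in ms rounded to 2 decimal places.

(44.54, 67.46)

s_p = √[((n₁−1)s₁² + (n₂−1)s₂²)/(n₁+n₂−2)] = √[(231·37.0² + 155·76.5²)/386] = 56.2963.
SE = 56.2963·√(1/232 + 1/156) = 5.8289.
With t* = 1.966, margin = 1.966 × 5.8289 = 11.4596.
x̄₁ − x̄₂ = 455 − 399 = 56.0000; interval 56.0000 ± 11.4596 = (44.54, 67.46).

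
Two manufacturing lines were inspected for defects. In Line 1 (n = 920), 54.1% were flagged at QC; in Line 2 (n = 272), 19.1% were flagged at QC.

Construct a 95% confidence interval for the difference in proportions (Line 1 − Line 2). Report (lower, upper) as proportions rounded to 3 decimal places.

SE₁ = √(p̂₁(1−p̂₁)/n₁) = √(0.5410·0.4590/920) = 0.01643; SE₂ = √(0.1910·0.8090/272) = 0.02383.
Independent samples: SE of the difference = √(SE₁² + SE₂²) = √(0.0002699449 + 0.0005678689) = 0.02895.
z* for 95% confidence is 1.960, so the margin of error is 1.960 × 0.02895 = 0.05674.
Point estimate p̂₁ − p̂₂ = 0.5410 − 0.1910 = 0.3500.
0.3500 ± 0.05674 → (0.293, 0.407).

(0.293, 0.407)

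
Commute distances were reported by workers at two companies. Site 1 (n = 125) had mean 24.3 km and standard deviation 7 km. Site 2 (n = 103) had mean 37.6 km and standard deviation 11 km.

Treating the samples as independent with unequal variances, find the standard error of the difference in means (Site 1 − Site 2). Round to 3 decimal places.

Per-group SEs: s₁/√n₁ = 7/√125 = 0.6261, s₂/√n₂ = 11/√103 = 1.0839.
Unpooled SE of the difference: √(0.39200121 + 1.17483921) = 1.2517.

1.252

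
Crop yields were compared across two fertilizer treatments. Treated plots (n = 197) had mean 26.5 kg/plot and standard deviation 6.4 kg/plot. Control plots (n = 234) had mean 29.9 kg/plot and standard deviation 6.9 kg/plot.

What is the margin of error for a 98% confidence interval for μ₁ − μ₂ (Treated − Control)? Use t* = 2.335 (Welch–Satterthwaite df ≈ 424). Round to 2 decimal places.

1.50

SE₁ = s₁/√n₁ = 6.4/√197 = 0.4560; SE₂ = 6.9/√234 = 0.4511.
Independent samples, unequal variances: SE_diff = √(SE₁² + SE₂²) = √(0.207936 + 0.20349121) = 0.6414.
t* = 2.335, so margin of error = 2.335 × 0.6414 = 1.4977.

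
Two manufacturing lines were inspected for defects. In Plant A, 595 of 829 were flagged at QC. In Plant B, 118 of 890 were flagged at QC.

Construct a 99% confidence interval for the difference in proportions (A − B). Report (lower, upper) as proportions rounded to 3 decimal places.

First, p̂₁ = 595/829 = 0.7177; p̂₂ = 118/890 = 0.1326.
The two standard errors are √(0.7177×0.2823/829) = 0.01563 and √(0.1326×0.8674/890) = 0.01137.
Because the samples are independent, SE_diff = √(0.01563² + 0.01137²) = 0.01933.
Using z* = 2.576 for 99%, ME = 2.576 × 0.01933 = 0.04979.
p̂₁ − p̂₂ = 0.5851; interval 0.5851 ± 0.04979 gives (0.535, 0.635).

(0.535, 0.635)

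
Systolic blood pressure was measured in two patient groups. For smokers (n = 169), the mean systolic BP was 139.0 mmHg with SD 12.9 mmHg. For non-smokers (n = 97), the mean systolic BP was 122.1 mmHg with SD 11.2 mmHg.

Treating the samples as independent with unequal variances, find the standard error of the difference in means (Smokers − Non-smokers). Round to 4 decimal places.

1.5093

Standard errors of each mean: 12.9/√169 = 0.9923 and 11.2/√97 = 1.1372.
SE(x̄₁ − x̄₂) = √(0.9923² + 1.1372²) = 1.5093 for independent samples with unequal variances.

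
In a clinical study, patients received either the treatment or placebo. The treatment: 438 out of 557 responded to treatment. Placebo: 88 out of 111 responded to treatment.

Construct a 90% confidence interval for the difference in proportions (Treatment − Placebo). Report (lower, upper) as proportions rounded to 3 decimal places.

(-0.076, 0.063)

p̂₁ = 438/557 = 0.7864 and p̂₂ = 88/111 = 0.7928.
SE₁ = √(p̂₁(1−p̂₁)/n₁) = √(0.7864·0.2136/557) = 0.01737; SE₂ = √(0.7928·0.2072/111) = 0.03847.
Independent samples: SE of the difference = √(SE₁² + SE₂²) = √(0.0003017169 + 0.0014799409) = 0.04221.
z* for 90% confidence is 1.645, so the margin of error is 1.645 × 0.04221 = 0.06944.
Point estimate p̂₁ − p̂₂ = 0.7864 − 0.7928 = -0.0064.
-0.0064 ± 0.06944 → (-0.076, 0.063).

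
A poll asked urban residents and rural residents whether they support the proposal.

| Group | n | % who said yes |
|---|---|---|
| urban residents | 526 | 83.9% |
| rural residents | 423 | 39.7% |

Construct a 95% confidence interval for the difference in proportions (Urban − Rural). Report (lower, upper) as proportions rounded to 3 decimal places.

Each SE is √(p̂(1−p̂)/n): √(0.8390·0.1610/526) = 0.01603 and √(0.3970·0.6030/423) = 0.02379.
SE(p̂₁ − p̂₂) = √(SE₁² + SE₂²) = √(0.0002569609 + 0.0005659641) = 0.02869, since the two samples are independent.
At 95% confidence z* = 1.960; margin = 1.960 × 0.02869 = 0.05623.
The difference is 0.8390 − 0.3970 = 0.4420, so the interval is 0.4420 ± 0.05623 = (0.386, 0.498).

(0.386, 0.498)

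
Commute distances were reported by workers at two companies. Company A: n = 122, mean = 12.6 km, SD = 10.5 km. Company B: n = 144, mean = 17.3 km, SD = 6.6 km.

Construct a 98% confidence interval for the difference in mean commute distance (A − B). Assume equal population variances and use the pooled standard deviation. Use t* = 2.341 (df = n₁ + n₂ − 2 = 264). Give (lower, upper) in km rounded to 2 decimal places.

(-7.18, -2.22)

s_p = √[((n₁−1)s₁² + (n₂−1)s₂²)/(n₁+n₂−2)] = √[(121·10.5² + 143·6.6²)/264] = 8.6097.
SE = 8.6097·√(1/122 + 1/144) = 1.0594.
With t* = 2.341, margin = 2.341 × 1.0594 = 2.4801.
x̄₁ − x̄₂ = 12.6 − 17.3 = -4.7000; interval -4.7000 ± 2.4801 = (-7.18, -2.22).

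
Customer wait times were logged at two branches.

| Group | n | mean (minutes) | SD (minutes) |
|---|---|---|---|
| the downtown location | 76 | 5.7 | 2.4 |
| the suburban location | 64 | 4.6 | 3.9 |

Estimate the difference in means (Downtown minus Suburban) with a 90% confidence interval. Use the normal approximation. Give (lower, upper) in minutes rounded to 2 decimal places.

(0.18, 2.02)

Per-group SEs: s₁/√n₁ = 2.4/√76 = 0.2753, s₂/√n₂ = 3.9/√64 = 0.4875.
Unpooled SE of the difference: √(0.07579009 + 0.23765625) = 0.5599.
Margin of error = z* · SE = 1.645 × 0.5599 = 0.9210.
x̄₁ − x̄₂ = 5.7 − 4.6 = 1.1000.
CI: 1.1000 ± 0.9210 = (0.18, 2.02).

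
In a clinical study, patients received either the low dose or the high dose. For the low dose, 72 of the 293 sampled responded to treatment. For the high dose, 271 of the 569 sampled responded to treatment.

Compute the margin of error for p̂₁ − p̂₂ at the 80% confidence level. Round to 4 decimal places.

0.0420

Sample proportions: 72/293 = 0.2457, 271/569 = 0.4763.
Each SE is √(p̂(1−p̂)/n): √(0.2457·0.7543/293) = 0.02515 and √(0.4763·0.5237/569) = 0.02094.
SE(p̂₁ − p̂₂) = √(SE₁² + SE₂²) = √(0.0006325225 + 0.0004384836) = 0.03273, since the two samples are independent.
At 80% confidence z* = 1.282; margin = 1.282 × 0.03273 = 0.04196.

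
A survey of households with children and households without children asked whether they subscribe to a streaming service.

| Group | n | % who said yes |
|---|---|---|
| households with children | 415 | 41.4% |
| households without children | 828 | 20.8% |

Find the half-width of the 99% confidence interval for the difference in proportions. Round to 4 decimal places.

Each SE is √(p̂(1−p̂)/n): √(0.4140·0.5860/415) = 0.02418 and √(0.2080·0.7920/828) = 0.01411.
SE(p̂₁ − p̂₂) = √(SE₁² + SE₂²) = √(0.0005846724 + 0.0001990921) = 0.02800, since the two samples are independent.
At 99% confidence z* = 2.576; margin = 2.576 × 0.02800 = 0.07213.

0.0721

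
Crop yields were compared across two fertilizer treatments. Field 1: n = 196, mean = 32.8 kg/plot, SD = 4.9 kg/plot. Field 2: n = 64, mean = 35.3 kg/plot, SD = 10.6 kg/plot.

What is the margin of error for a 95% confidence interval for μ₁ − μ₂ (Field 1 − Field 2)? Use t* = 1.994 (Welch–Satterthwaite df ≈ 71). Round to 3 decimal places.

2.733

Standard errors of each mean: 4.9/√196 = 0.3500 and 10.6/√64 = 1.3250.
SE(x̄₁ − x̄₂) = √(0.3500² + 1.3250²) = 1.3704 for independent samples with unequal variances.
With t* = 1.994, the margin is 1.994 × 1.3704 = 2.7326.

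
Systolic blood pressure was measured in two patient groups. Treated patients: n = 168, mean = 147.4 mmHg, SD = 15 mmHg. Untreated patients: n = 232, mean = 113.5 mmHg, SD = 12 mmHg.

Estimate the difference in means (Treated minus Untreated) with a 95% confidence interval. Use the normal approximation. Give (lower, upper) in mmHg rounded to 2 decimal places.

SE₁ = s₁/√n₁ = 15/√168 = 1.1573; SE₂ = 12/√232 = 0.7878.
Independent samples, unequal variances: SE_diff = √(SE₁² + SE₂²) = √(1.33934329 + 0.62062884) = 1.4000.
z* = 1.960, so margin of error = 1.960 × 1.4000 = 2.7440.
Difference in means = 147.4 − 113.5 = 33.9000.
33.9000 ± 2.7440 → (31.16, 36.64).

(31.16, 36.64)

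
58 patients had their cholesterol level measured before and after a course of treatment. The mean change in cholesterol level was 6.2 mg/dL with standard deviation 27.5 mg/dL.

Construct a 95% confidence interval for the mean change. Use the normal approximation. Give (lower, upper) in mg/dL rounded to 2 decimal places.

(-0.88, 13.28)

Paired design: SE = s_d/√n = 27.5/√58 = 3.6109.
z* = 1.960; margin of error = 1.960 × 3.6109 = 7.0774.
6.2 ± 7.0774 → (-0.88, 13.28).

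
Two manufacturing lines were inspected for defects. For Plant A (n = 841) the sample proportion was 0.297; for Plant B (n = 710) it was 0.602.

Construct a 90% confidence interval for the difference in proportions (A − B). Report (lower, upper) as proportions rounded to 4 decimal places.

Each SE is √(p̂(1−p̂)/n): √(0.2970·0.7030/841) = 0.01576 and √(0.6020·0.3980/710) = 0.01837.
SE(p̂₁ − p̂₂) = √(SE₁² + SE₂²) = √(0.0002483776 + 0.0003374569) = 0.02420, since the two samples are independent.
At 90% confidence z* = 1.645; margin = 1.645 × 0.02420 = 0.03981.
The difference is 0.2970 − 0.6020 = -0.3050, so the interval is -0.3050 ± 0.03981 = (-0.3448, -0.2652).

(-0.3448, -0.2652)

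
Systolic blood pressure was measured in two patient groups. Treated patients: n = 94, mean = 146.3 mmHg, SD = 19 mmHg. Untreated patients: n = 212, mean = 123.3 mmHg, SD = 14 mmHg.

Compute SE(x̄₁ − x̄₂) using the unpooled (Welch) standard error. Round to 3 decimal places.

Standard errors of each mean: 19/√94 = 1.9597 and 14/√212 = 0.9615.
SE(x̄₁ − x̄₂) = √(1.9597² + 0.9615²) = 2.1829 for independent samples with unequal variances.

2.183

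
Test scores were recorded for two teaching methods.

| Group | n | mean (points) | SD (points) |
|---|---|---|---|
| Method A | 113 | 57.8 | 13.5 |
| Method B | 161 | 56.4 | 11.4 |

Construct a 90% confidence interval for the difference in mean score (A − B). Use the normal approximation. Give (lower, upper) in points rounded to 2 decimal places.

Per-group SEs: s₁/√n₁ = 13.5/√113 = 1.2700, s₂/√n₂ = 11.4/√161 = 0.8984.
Unpooled SE of the difference: √(1.6129 + 0.80712256) = 1.5556.
Margin of error = z* · SE = 1.645 × 1.5556 = 2.5590.
x̄₁ − x̄₂ = 57.8 − 56.4 = 1.4000.
CI: 1.4000 ± 2.5590 = (-1.16, 3.96).

(-1.16, 3.96)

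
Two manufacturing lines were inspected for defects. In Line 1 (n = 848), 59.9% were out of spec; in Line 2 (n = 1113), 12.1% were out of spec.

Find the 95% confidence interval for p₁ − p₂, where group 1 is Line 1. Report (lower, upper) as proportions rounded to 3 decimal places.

(0.440, 0.516)

The two standard errors are √(0.5990×0.4010/848) = 0.01683 and √(0.1210×0.8790/1113) = 0.00978.
Because the samples are independent, SE_diff = √(0.01683² + 0.00978²) = 0.01947.
Using z* = 1.960 for 95%, ME = 1.960 × 0.01947 = 0.03816.
p̂₁ − p̂₂ = 0.4780; interval 0.4780 ± 0.03816 gives (0.440, 0.516).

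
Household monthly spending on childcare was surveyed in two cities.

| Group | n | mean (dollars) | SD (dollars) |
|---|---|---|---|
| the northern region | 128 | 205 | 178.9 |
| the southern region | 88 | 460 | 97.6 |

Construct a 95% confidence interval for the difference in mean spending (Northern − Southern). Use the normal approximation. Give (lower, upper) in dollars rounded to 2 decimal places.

(-292.10, -217.90)

SE₁ = s₁/√n₁ = 178.9/√128 = 15.8127; SE₂ = 97.6/√88 = 10.4042.
Independent samples, unequal variances: SE_diff = √(SE₁² + SE₂²) = √(250.04148129 + 108.24737764) = 18.9285.
z* = 1.960, so margin of error = 1.960 × 18.9285 = 37.0999.
Difference in means = 205 − 460 = -255.0000.
-255.0000 ± 37.0999 → (-292.10, -217.90).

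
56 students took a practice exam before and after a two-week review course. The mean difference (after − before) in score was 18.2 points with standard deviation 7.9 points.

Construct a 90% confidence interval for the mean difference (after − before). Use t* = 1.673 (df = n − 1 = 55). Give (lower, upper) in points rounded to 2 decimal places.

(16.43, 19.97)

Paired design: SE = s_d/√n = 7.9/√56 = 1.0557.
t* = 1.673; margin of error = 1.673 × 1.0557 = 1.7662.
18.2 ± 1.7662 → (16.43, 19.97).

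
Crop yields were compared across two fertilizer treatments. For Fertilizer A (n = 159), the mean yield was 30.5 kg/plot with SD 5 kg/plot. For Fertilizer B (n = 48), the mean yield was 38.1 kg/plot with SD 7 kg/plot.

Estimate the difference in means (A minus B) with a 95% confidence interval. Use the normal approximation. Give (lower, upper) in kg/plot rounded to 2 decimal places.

(-9.73, -5.47)

SE₁ = s₁/√n₁ = 5/√159 = 0.3965; SE₂ = 7/√48 = 1.0104.
Independent samples, unequal variances: SE_diff = √(SE₁² + SE₂²) = √(0.15721225 + 1.02090816) = 1.0854.
z* = 1.960, so margin of error = 1.960 × 1.0854 = 2.1274.
Difference in means = 30.5 − 38.1 = -7.6000.
-7.6000 ± 2.1274 → (-9.73, -5.47).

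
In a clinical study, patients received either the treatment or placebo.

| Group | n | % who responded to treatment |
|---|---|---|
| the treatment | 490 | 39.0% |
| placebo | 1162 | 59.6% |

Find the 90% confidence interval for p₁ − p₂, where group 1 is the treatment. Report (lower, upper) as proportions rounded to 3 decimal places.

(-0.249, -0.163)

Each SE is √(p̂(1−p̂)/n): √(0.3900·0.6100/490) = 0.02203 and √(0.5960·0.4040/1162) = 0.01439.
SE(p̂₁ − p̂₂) = √(SE₁² + SE₂²) = √(0.0004853209 + 0.0002070721) = 0.02631, since the two samples are independent.
At 90% confidence z* = 1.645; margin = 1.645 × 0.02631 = 0.04328.
The difference is 0.3900 − 0.5960 = -0.2060, so the interval is -0.2060 ± 0.04328 = (-0.249, -0.163).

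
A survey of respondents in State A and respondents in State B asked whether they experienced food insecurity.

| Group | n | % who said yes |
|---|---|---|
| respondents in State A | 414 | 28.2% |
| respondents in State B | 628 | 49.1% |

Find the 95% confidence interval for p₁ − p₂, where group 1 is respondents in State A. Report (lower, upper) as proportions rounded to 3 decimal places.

(-0.267, -0.151)

Each SE is √(p̂(1−p̂)/n): √(0.2820·0.7180/414) = 0.02211 and √(0.4910·0.5090/628) = 0.01995.
SE(p̂₁ − p̂₂) = √(SE₁² + SE₂²) = √(0.0004888521 + 0.0003980025) = 0.02978, since the two samples are independent.
At 95% confidence z* = 1.960; margin = 1.960 × 0.02978 = 0.05837.
The difference is 0.2820 − 0.4910 = -0.2090, so the interval is -0.2090 ± 0.05837 = (-0.267, -0.151).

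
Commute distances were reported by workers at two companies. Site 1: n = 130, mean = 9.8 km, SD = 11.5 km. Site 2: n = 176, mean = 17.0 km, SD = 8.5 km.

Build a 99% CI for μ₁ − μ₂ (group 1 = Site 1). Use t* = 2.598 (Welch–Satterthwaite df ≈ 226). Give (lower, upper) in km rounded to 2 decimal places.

(-10.30, -4.10)

Standard errors of each mean: 11.5/√130 = 1.0086 and 8.5/√176 = 0.6407.
SE(x̄₁ − x̄₂) = √(1.0086² + 0.6407²) = 1.1949 for independent samples with unequal variances.
With t* = 2.598, the margin is 2.598 × 1.1949 = 3.1044.
x̄₁ − x̄₂ = 9.8 − 17.0 = -7.2000; the interval is -7.2000 ± 3.1044 = (-10.30, -4.10).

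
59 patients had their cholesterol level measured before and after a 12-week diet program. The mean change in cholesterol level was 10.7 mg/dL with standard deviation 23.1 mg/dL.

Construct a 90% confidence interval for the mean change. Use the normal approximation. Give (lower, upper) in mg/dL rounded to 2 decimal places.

Paired design: SE = s_d/√n = 23.1/√59 = 3.0074.
z* = 1.645; margin of error = 1.645 × 3.0074 = 4.9472.
10.7 ± 4.9472 → (5.75, 15.65).

(5.75, 15.65)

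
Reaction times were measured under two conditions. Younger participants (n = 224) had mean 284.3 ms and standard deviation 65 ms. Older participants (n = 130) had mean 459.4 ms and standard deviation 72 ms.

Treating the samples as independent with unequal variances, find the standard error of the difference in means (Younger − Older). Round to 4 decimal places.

Per-group SEs: s₁/√n₁ = 65/√224 = 4.3430, s₂/√n₂ = 72/√130 = 6.3148.
Unpooled SE of the difference: √(18.861649 + 39.87669904) = 7.6641.

7.6641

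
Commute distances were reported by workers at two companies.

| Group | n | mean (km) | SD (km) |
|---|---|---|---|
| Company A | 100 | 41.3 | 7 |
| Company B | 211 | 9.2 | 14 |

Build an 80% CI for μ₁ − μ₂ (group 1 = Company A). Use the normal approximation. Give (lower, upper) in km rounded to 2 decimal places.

Standard errors of each mean: 7/√100 = 0.7000 and 14/√211 = 0.9638.
SE(x̄₁ − x̄₂) = √(0.7000² + 0.9638²) = 1.1912 for independent samples with unequal variances.
With z* = 1.282, the margin is 1.282 × 1.1912 = 1.5271.
x̄₁ − x̄₂ = 41.3 − 9.2 = 32.1000; the interval is 32.1000 ± 1.5271 = (30.57, 33.63).

(30.57, 33.63)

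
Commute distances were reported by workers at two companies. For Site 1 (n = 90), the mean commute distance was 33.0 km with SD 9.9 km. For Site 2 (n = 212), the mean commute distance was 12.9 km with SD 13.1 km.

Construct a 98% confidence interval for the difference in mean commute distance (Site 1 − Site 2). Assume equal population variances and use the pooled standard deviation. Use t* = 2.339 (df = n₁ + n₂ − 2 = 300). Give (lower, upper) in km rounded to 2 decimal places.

(16.50, 23.70)

Pooled variance s_p² = [89·9.9² + 211·13.1²] / (90+212−2) = 149.7753, so s_p = 12.2383.
SE_diff = s_p·√(1/n₁ + 1/n₂) = 12.2383·√(1/90 + 1/212) = 1.5397.
t* = 2.339; margin = 2.339 × 1.5397 = 3.6014.
Difference = 33.0 − 12.9 = 20.1000.
20.1000 ± 3.6014 → (16.50, 23.70).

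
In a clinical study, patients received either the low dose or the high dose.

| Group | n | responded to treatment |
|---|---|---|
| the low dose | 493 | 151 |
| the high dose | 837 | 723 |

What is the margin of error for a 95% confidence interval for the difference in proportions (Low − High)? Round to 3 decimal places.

First, p̂₁ = 151/493 = 0.3063; p̂₂ = 723/837 = 0.8638.
The two standard errors are √(0.3063×0.6937/493) = 0.02076 and √(0.8638×0.1362/837) = 0.01186.
Because the samples are independent, SE_diff = √(0.02076² + 0.01186²) = 0.02391.
Using z* = 1.960 for 95%, ME = 1.960 × 0.02391 = 0.04686.

0.047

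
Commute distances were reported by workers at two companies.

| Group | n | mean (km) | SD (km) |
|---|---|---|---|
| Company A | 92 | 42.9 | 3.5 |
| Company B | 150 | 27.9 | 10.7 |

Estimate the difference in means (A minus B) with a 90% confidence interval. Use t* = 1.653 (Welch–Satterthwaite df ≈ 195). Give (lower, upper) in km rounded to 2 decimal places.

Standard errors of each mean: 3.5/√92 = 0.3649 and 10.7/√150 = 0.8737.
SE(x̄₁ − x̄₂) = √(0.3649² + 0.8737²) = 0.9468 for independent samples with unequal variances.
With t* = 1.653, the margin is 1.653 × 0.9468 = 1.5651.
x̄₁ − x̄₂ = 42.9 − 27.9 = 15.0000; the interval is 15.0000 ± 1.5651 = (13.43, 16.57).

(13.43, 16.57)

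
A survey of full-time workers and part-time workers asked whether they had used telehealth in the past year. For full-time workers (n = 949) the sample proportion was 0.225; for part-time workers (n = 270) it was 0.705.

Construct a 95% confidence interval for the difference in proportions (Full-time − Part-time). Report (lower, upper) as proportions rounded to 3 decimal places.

Each SE is √(p̂(1−p̂)/n): √(0.2250·0.7750/949) = 0.01356 and √(0.7050·0.2950/270) = 0.02775.
SE(p̂₁ − p̂₂) = √(SE₁² + SE₂²) = √(0.0001838736 + 0.0007700625) = 0.03089, since the two samples are independent.
At 95% confidence z* = 1.960; margin = 1.960 × 0.03089 = 0.06054.
The difference is 0.2250 − 0.7050 = -0.4800, so the interval is -0.4800 ± 0.06054 = (-0.541, -0.419).

(-0.541, -0.419)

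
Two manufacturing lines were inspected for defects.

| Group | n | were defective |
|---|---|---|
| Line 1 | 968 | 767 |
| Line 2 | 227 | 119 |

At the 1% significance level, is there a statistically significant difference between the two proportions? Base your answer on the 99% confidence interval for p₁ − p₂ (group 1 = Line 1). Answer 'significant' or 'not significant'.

significant

p̂₁ = 767/968 = 0.7924 and p̂₂ = 119/227 = 0.5242.
SE₁ = √(p̂₁(1−p̂₁)/n₁) = √(0.7924·0.2076/968) = 0.01304; SE₂ = √(0.5242·0.4758/227) = 0.03315.
Independent samples: SE of the difference = √(SE₁² + SE₂²) = √(0.0001700416 + 0.0010989225) = 0.03562.
z* for 99% confidence is 2.576, so the margin of error is 2.576 × 0.03562 = 0.09176.
Point estimate p̂₁ − p̂₂ = 0.7924 − 0.5242 = 0.2682.
0.2682 ± 0.09176 → (0.17644, 0.35996).
The interval (0.17644, 0.35996) does not contain 0, so the difference is significant.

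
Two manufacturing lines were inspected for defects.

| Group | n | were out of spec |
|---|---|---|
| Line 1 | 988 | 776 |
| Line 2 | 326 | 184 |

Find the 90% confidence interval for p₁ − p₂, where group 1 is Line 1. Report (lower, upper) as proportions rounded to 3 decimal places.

(0.171, 0.271)

Sample proportions: 776/988 = 0.7854, 184/326 = 0.5644.
Each SE is √(p̂(1−p̂)/n): √(0.7854·0.2146/988) = 0.01306 and √(0.5644·0.4356/326) = 0.02746.
SE(p̂₁ − p̂₂) = √(SE₁² + SE₂²) = √(0.0001705636 + 0.0007540516) = 0.03041, since the two samples are independent.
At 90% confidence z* = 1.645; margin = 1.645 × 0.03041 = 0.05002.
The difference is 0.7854 − 0.5644 = 0.2210, so the interval is 0.2210 ± 0.05002 = (0.171, 0.271).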